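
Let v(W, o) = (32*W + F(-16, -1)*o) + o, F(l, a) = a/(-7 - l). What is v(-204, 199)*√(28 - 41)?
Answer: -57160*I*√13/9 ≈ -22899.0*I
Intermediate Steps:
v(W, o) = 32*W + 8*o/9 (v(W, o) = (32*W + (-1*(-1)/(7 - 16))*o) + o = (32*W + (-1*(-1)/(-9))*o) + o = (32*W + (-1*(-1)*(-⅑))*o) + o = (32*W - o/9) + o = 32*W + 8*o/9)
v(-204, 199)*√(28 - 41) = (32*(-204) + (8/9)*199)*√(28 - 41) = (-6528 + 1592/9)*√(-13) = -57160*I*√13/9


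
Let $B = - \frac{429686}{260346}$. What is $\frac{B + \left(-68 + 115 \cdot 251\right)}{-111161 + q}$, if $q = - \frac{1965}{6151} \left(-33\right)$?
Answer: $- \frac{11528133580369}{44498759169309} \approx -0.25907$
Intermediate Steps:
$B = - \frac{214843}{130173}$ ($B = \left(-429686\right) \frac{1}{260346} = - \frac{214843}{130173} \approx -1.6504$)
$q = \frac{64845}{6151}$ ($q = \left(-1965\right) \frac{1}{6151} \left(-33\right) = \left(- \frac{1965}{6151}\right) \left(-33\right) = \frac{64845}{6151} \approx 10.542$)
$\frac{B + \left(-68 + 115 \cdot 251\right)}{-111161 + q} = \frac{- \frac{214843}{130173} + \left(-68 + 115 \cdot 251\right)}{-111161 + \frac{64845}{6151}} = \frac{- \frac{214843}{130173} + \left(-68 + 28865\right)}{- \frac{683686466}{6151}} = \left(- \frac{214843}{130173} + 28797\right) \left(- \frac{6151}{683686466}\right) = \frac{3748377038}{130173} \left(- \frac{6151}{683686466}\right) = - \frac{11528133580369}{44498759169309}$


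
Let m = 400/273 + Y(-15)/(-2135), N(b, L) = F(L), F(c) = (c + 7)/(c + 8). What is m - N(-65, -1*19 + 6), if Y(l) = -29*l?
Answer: 731/11895 ≈ 0.061454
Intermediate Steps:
F(c) = (7 + c)/(8 + c)
N(b, L) = (7 + L)/(8 + L)
m = 3001/2379 (m = 400/273 - 29*(-15)/(-2135) = 400*(1/273) + 435*(-1/2135) = 400/273 - 87/427 = 3001/2379 ≈ 1.2615)
m - N(-65, -1*19 + 6) = 3001/2379 - (7 + (-1*19 + 6))/(8 + (-1*19 + 6)) = 3001/2379 - (7 + (-19 + 6))/(8 + (-19 + 6)) = 3001/2379 - (7 - 13)/(8 - 13) = 3001/2379 - (-6)/(-5) = 3001/2379 - (-1)*(-6)/5 = 3001/2379 - 1*6/5 = 3001/2379 - 6/5 = 731/11895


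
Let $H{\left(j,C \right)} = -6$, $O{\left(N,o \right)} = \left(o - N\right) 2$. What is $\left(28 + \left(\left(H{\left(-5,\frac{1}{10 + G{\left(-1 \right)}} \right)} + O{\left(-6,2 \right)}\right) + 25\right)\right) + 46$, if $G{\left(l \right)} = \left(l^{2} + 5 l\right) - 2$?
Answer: $109$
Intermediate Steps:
$G{\left(l \right)} = -2 + l^{2} + 5 l$
$O{\left(N,o \right)} = - 2 N + 2 o$
$\left(28 + \left(\left(H{\left(-5,\frac{1}{10 + G{\left(-1 \right)}} \right)} + O{\left(-6,2 \right)}\right) + 25\right)\right) + 46 = \left(28 + \left(\left(-6 + \left(\left(-2\right) \left(-6\right) + 2 \cdot 2\right)\right) + 25\right)\right) + 46 = \left(28 + \left(\left(-6 + \left(12 + 4\right)\right) + 25\right)\right) + 46 = \left(28 + \left(\left(-6 + 16\right) + 25\right)\right) + 46 = \left(28 + \left(10 + 25\right)\right) + 46 = \left(28 + 35\right) + 46 = 63 + 46 = 109$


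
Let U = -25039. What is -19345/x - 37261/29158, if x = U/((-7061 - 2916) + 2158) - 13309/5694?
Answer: -11763107774293/525922846 ≈ -22367.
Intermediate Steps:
x = 5501285/6360198 (x = -25039/((-7061 - 2916) + 2158) - 13309/5694 = -25039/(-9977 + 2158) - 13309*1/5694 = -25039/(-7819) - 13309/5694 = -25039*(-1/7819) - 13309/5694 = 3577/1117 - 13309/5694 = 5501285/6360198 ≈ 0.86495)
-19345/x - 37261/29158 = -19345/5501285/6360198 - 37261/29158 = -19345*6360198/5501285 - 37261*1/29158 = -24607606062/1100257 - 37261/29158 = -11763107774293/525922846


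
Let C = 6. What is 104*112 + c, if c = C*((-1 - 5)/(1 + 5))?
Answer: 11642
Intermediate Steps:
c = -6 (c = 6*((-1 - 5)/(1 + 5)) = 6*(-6/6) = 6*(-6*⅙) = 6*(-1) = -6)
104*112 + c = 104*112 - 6 = 11648 - 6 = 11642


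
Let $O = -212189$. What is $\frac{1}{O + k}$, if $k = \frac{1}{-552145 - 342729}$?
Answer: $- \frac{894874}{189882419187} \approx -4.7128 \cdot 10^{-6}$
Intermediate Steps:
$k = - \frac{1}{894874}$ ($k = \frac{1}{-894874} = - \frac{1}{894874} \approx -1.1175 \cdot 10^{-6}$)
$\frac{1}{O + k} = \frac{1}{-212189 - \frac{1}{894874}} = \frac{1}{- \frac{189882419187}{894874}} = - \frac{894874}{189882419187}$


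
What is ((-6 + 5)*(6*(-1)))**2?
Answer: 36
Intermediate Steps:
((-6 + 5)*(6*(-1)))**2 = (-1*(-6))**2 = 6**2 = 36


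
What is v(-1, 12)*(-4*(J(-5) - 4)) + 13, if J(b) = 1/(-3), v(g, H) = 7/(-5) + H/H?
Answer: 91/15 ≈ 6.0667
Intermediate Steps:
v(g, H) = -⅖ (v(g, H) = 7*(-⅕) + 1 = -7/5 + 1 = -⅖)
J(b) = -⅓
v(-1, 12)*(-4*(J(-5) - 4)) + 13 = -(-8)*(-⅓ - 4)/5 + 13 = -(-8)*(-13)/(5*3) + 13 = -⅖*52/3 + 13 = -104/15 + 13 = 91/15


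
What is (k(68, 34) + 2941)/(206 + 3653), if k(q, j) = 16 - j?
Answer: 2923/3859 ≈ 0.75745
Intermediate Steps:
(k(68, 34) + 2941)/(206 + 3653) = ((16 - 1*34) + 2941)/(206 + 3653) = ((16 - 34) + 2941)/3859 = (-18 + 2941)*(1/3859) = 2923*(1/3859) = 2923/3859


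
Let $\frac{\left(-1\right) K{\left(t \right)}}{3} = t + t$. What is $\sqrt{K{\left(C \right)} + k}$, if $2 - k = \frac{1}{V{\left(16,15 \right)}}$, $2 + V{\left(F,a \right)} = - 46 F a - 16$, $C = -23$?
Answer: $\frac{\sqrt{17119122018}}{11058} \approx 11.832$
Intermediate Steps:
$V{\left(F,a \right)} = -18 - 46 F a$ ($V{\left(F,a \right)} = -2 + \left(- 46 F a - 16\right) = -2 - \left(16 + 46 F a\right) = -18 - 46 F a$)
$K{\left(t \right)} = - 6 t$ ($K{\left(t \right)} = - 3 \left(t + t\right) = - 3 \cdot 2 t = - 6 t$)
$k = \frac{22117}{11058}$ ($k = 2 - \frac{1}{-18 - 736 \cdot 15} = 2 - \frac{1}{-18 - 11040} = 2 - \frac{1}{-11058} = 2 - - \frac{1}{11058} = 2 + \frac{1}{11058} = \frac{22117}{11058} \approx 2.0001$)
$\sqrt{K{\left(C \right)} + k} = \sqrt{\left(-6\right) \left(-23\right) + \frac{22117}{11058}} = \sqrt{138 + \frac{22117}{11058}} = \sqrt{\frac{1548121}{11058}} = \frac{\sqrt{17119122018}}{11058}$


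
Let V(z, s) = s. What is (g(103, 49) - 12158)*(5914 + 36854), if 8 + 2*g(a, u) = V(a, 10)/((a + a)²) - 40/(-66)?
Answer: -5518074563244/10609 ≈ -5.2013e+8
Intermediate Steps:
g(a, u) = -122/33 + 5/(4*a²) (g(a, u) = -4 + (10/((a + a)²) - 40/(-66))/2 = -4 + (10/((2*a)²) - 40*(-1/66))/2 = -4 + (10/((4*a²)) + 20/33)/2 = -4 + (10*(1/(4*a²)) + 20/33)/2 = -4 + (5/(2*a²) + 20/33)/2 = -4 + (20/33 + 5/(2*a²))/2 = -4 + (10/33 + 5/(4*a²)) = -122/33 + 5/(4*a²))
(g(103, 49) - 12158)*(5914 + 36854) = ((-122/33 + (5/4)/103²) - 12158)*(5914 + 36854) = ((-122/33 + (5/4)*(1/10609)) - 12158)*42768 = ((-122/33 + 5/42436) - 12158)*42768 = (-5177027/1400388 - 12158)*42768 = -17031094331/1400388*42768 = -5518074563244/10609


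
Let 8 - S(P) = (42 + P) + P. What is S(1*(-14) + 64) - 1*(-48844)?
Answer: 48710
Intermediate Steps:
S(P) = -34 - 2*P (S(P) = 8 - ((42 + P) + P) = 8 - (42 + 2*P) = 8 + (-42 - 2*P) = -34 - 2*P)
S(1*(-14) + 64) - 1*(-48844) = (-34 - 2*(1*(-14) + 64)) - 1*(-48844) = (-34 - 2*(-14 + 64)) + 48844 = (-34 - 2*50) + 48844 = (-34 - 100) + 48844 = -134 + 48844 = 48710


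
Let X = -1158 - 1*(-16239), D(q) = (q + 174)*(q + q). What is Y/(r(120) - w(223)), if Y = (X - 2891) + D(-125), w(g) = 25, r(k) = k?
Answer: -12/19 ≈ -0.63158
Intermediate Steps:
D(q) = 2*q*(174 + q) (D(q) = (174 + q)*(2*q) = 2*q*(174 + q))
X = 15081 (X = -1158 + 16239 = 15081)
Y = -60 (Y = (15081 - 2891) + 2*(-125)*(174 - 125) = 12190 + 2*(-125)*49 = 12190 - 12250 = -60)
Y/(r(120) - w(223)) = -60/(120 - 1*25) = -60/(120 - 25) = -60/95 = -60*1/95 = -12/19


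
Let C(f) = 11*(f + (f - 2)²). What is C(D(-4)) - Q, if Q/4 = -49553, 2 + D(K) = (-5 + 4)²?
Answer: 198300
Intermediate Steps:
D(K) = -1 (D(K) = -2 + (-5 + 4)² = -2 + (-1)² = -2 + 1 = -1)
Q = -198212 (Q = 4*(-49553) = -198212)
C(f) = 11*f + 11*(-2 + f)² (C(f) = 11*(f + (-2 + f)²) = 11*f + 11*(-2 + f)²)
C(D(-4)) - Q = (11*(-1) + 11*(-2 - 1)²) - 1*(-198212) = (-11 + 11*(-3)²) + 198212 = (-11 + 11*9) + 198212 = (-11 + 99) + 198212 = 88 + 198212 = 198300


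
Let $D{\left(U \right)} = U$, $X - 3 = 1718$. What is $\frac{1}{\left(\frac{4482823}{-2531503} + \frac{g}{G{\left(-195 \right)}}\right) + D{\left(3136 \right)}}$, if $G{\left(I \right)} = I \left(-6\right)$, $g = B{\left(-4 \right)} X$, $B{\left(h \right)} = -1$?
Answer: $\frac{17525790}{54904063123} \approx 0.00031921$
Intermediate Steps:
$X = 1721$ ($X = 3 + 1718 = 1721$)
$g = -1721$ ($g = \left(-1\right) 1721 = -1721$)
$G{\left(I \right)} = - 6 I$
$\frac{1}{\left(\frac{4482823}{-2531503} + \frac{g}{G{\left(-195 \right)}}\right) + D{\left(3136 \right)}} = \frac{1}{\left(\frac{4482823}{-2531503} - \frac{1721}{\left(-6\right) \left(-195\right)}\right) + 3136} = \frac{1}{\left(4482823 \left(- \frac{1}{2531503}\right) - \frac{1721}{1170}\right) + 3136} = \frac{1}{\left(- \frac{4482823}{2531503} - \frac{1721}{1170}\right) + 3136} = \frac{1}{- \frac{56814317}{17525790} + 3136} = \frac{1}{\frac{54904063123}{17525790}} = \frac{17525790}{54904063123}$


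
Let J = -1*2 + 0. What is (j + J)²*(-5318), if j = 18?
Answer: -1361408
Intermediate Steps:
J = -2 (J = -2 + 0 = -2)
(j + J)²*(-5318) = (18 - 2)²*(-5318) = 16²*(-5318) = 256*(-5318) = -1361408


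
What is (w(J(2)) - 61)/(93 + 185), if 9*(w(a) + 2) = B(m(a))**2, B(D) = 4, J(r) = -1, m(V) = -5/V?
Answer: -551/2502 ≈ -0.22022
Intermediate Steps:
w(a) = -2/9 (w(a) = -2 + (1/9)*4**2 = -2 + (1/9)*16 = -2 + 16/9 = -2/9)
(w(J(2)) - 61)/(93 + 185) = (-2/9 - 61)/(93 + 185) = -551/9/278 = (1/278)*(-551/9) = -551/2502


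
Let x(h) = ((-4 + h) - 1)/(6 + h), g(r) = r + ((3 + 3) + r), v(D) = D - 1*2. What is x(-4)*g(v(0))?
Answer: -9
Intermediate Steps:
v(D) = -2 + D (v(D) = D - 2 = -2 + D)
g(r) = 6 + 2*r (g(r) = r + (6 + r) = 6 + 2*r)
x(h) = (-5 + h)/(6 + h)
x(-4)*g(v(0)) = ((-5 - 4)/(6 - 4))*(6 + 2*(-2 + 0)) = (-9/2)*(6 + 2*(-2)) = ((1/2)*(-9))*(6 - 4) = -9/2*2 = -9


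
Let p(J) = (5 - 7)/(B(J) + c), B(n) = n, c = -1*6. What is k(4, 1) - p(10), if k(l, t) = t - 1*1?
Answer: ½ ≈ 0.50000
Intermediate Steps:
c = -6
k(l, t) = -1 + t (k(l, t) = t - 1 = -1 + t)
p(J) = -2/(-6 + J) (p(J) = (5 - 7)/(J - 6) = -2/(-6 + J))
k(4, 1) - p(10) = (-1 + 1) - (-2)/(-6 + 10) = 0 - (-2)/4 = 0 - 1*(-½) = 0 + ½ = ½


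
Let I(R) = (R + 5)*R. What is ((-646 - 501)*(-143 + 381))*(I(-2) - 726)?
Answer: 199825752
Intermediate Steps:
I(R) = R*(5 + R) (I(R) = (5 + R)*R = R*(5 + R))
((-646 - 501)*(-143 + 381))*(I(-2) - 726) = ((-646 - 501)*(-143 + 381))*(-2*(5 - 2) - 726) = (-1147*238)*(-2*3 - 726) = -272986*(-6 - 726) = -272986*(-732) = 199825752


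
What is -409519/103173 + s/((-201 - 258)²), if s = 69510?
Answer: -30413809/8357013 ≈ -3.6393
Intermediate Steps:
-409519/103173 + s/((-201 - 258)²) = -409519/103173 + 69510/((-201 - 258)²) = -409519*1/103173 + 69510/((-459)²) = -409519/103173 + 69510/210681 = -409519/103173 + 69510*(1/210681) = -409519/103173 + 23170/70227 = -30413809/8357013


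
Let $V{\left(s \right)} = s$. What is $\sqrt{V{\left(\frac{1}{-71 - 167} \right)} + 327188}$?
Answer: $\frac{\sqrt{18533236834}}{238} \approx 572.0$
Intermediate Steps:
$\sqrt{V{\left(\frac{1}{-71 - 167} \right)} + 327188} = \sqrt{\frac{1}{-71 - 167} + 327188} = \sqrt{\frac{1}{-238} + 327188} = \sqrt{- \frac{1}{238} + 327188} = \sqrt{\frac{77870743}{238}} = \frac{\sqrt{18533236834}}{238}$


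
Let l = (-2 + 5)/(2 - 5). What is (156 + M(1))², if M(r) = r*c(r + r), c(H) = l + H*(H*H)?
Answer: 26569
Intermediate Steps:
l = -1 (l = 3/(-3) = 3*(-⅓) = -1)
c(H) = -1 + H³ (c(H) = -1 + H*(H*H) = -1 + H*H² = -1 + H³)
M(r) = r*(-1 + 8*r³) (M(r) = r*(-1 + (r + r)³) = r*(-1 + (2*r)³) = r*(-1 + 8*r³))
(156 + M(1))² = (156 + (-1*1 + 8*1⁴))² = (156 + (-1 + 8*1))² = (156 + (-1 + 8))² = (156 + 7)² = 163² = 26569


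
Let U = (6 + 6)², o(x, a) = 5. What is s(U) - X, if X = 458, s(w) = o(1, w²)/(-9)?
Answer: -4127/9 ≈ -458.56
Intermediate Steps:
U = 144 (U = 12² = 144)
s(w) = -5/9 (s(w) = 5/(-9) = 5*(-⅑) = -5/9)
s(U) - X = -5/9 - 1*458 = -5/9 - 458 = -4127/9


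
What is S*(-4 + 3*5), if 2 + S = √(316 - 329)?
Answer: -22 + 11*I*√13 ≈ -22.0 + 39.661*I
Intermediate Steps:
S = -2 + I*√13 (S = -2 + √(316 - 329) = -2 + √(-13) = -2 + I*√13 ≈ -2.0 + 3.6056*I)
S*(-4 + 3*5) = (-2 + I*√13)*(-4 + 3*5) = (-2 + I*√13)*(-4 + 15) = (-2 + I*√13)*11 = -22 + 11*I*√13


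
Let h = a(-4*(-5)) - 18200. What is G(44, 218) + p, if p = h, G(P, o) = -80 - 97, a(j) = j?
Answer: -18357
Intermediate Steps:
h = -18180 (h = -4*(-5) - 18200 = 20 - 18200 = -18180)
G(P, o) = -177
p = -18180
G(44, 218) + p = -177 - 18180 = -18357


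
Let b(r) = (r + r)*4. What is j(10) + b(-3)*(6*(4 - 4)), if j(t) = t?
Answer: 10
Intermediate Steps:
b(r) = 8*r (b(r) = (2*r)*4 = 8*r)
j(10) + b(-3)*(6*(4 - 4)) = 10 + (8*(-3))*(6*(4 - 4)) = 10 - 144*0 = 10 - 24*0 = 10 + 0 = 10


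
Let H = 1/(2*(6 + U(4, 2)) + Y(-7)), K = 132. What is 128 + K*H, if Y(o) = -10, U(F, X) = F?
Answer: 706/5 ≈ 141.20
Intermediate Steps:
H = 1/10 (H = 1/(2*(6 + 4) - 10) = 1/(2*10 - 10) = 1/(20 - 10) = 1/10 ≈ 0.10000)
128 + K*H = 128 + 132*(1/10) = 128 + 66/5 = 706/5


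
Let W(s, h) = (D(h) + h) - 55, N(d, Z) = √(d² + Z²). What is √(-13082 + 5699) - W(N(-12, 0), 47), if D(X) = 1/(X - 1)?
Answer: 367/46 + I*√7383 ≈ 7.9783 + 85.924*I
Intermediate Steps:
D(X) = 1/(-1 + X)
N(d, Z) = √(Z² + d²)
W(s, h) = -55 + h + 1/(-1 + h) (W(s, h) = (1/(-1 + h) + h) - 55 = (h + 1/(-1 + h)) - 55 = -55 + h + 1/(-1 + h))
√(-13082 + 5699) - W(N(-12, 0), 47) = √(-13082 + 5699) - (1 + (-1 + 47)*(-55 + 47))/(-1 + 47) = √(-7383) - (1 + 46*(-8))/46 = I*√7383 - (1 - 368)/46 = I*√7383 - (-367)/46 = I*√7383 - 1*(-367/46) = I*√7383 + 367/46 = 367/46 + I*√7383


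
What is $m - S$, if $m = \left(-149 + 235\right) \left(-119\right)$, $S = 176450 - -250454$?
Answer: $-437138$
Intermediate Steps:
$S = 426904$ ($S = 176450 + 250454 = 426904$)
$m = -10234$ ($m = 86 \left(-119\right) = -10234$)
$m - S = -10234 - 426904 = -437138$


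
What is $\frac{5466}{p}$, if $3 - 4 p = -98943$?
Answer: $\frac{3644}{16491} \approx 0.22097$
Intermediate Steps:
$p = \frac{49473}{2}$ ($p = \frac{3}{4} - - \frac{98943}{4} = \frac{3}{4} + \frac{98943}{4} = \frac{49473}{2} \approx 24737.0$)
$\frac{5466}{p} = \frac{5466}{\frac{49473}{2}} = 5466 \cdot \frac{2}{49473} = \frac{3644}{16491}$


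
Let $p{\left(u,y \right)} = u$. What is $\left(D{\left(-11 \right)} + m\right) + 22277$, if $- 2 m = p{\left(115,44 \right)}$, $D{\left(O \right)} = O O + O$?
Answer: $\frac{44659}{2} \approx 22330.0$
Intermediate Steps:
$D{\left(O \right)} = O + O^{2}$ ($D{\left(O \right)} = O^{2} + O = O + O^{2}$)
$m = - \frac{115}{2}$ ($m = \left(- \frac{1}{2}\right) 115 = - \frac{115}{2} \approx -57.5$)
$\left(D{\left(-11 \right)} + m\right) + 22277 = \left(- 11 \left(1 - 11\right) - \frac{115}{2}\right) + 22277 = \left(\left(-11\right) \left(-10\right) - \frac{115}{2}\right) + 22277 = \left(110 - \frac{115}{2}\right) + 22277 = \frac{105}{2} + 22277 = \frac{44659}{2}$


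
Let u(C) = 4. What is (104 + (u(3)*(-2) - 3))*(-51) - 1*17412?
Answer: -22155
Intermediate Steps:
(104 + (u(3)*(-2) - 3))*(-51) - 1*17412 = (104 + (4*(-2) - 3))*(-51) - 1*17412 = (104 + (-8 - 3))*(-51) - 17412 = (104 - 11)*(-51) - 17412 = 93*(-51) - 17412 = -4743 - 17412 = -22155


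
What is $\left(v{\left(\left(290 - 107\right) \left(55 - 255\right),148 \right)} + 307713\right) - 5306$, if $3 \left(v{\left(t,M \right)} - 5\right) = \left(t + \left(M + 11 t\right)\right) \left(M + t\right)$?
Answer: $\frac{16005230740}{3} \approx 5.3351 \cdot 10^{9}$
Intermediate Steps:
$v{\left(t,M \right)} = 5 + \frac{\left(M + t\right) \left(M + 12 t\right)}{3}$ ($v{\left(t,M \right)} = 5 + \frac{\left(t + \left(M + 11 t\right)\right) \left(M + t\right)}{3} = 5 + \frac{\left(M + 12 t\right) \left(M + t\right)}{3} = 5 + \frac{\left(M + t\right) \left(M + 12 t\right)}{3}$)
$\left(v{\left(\left(290 - 107\right) \left(55 - 255\right),148 \right)} + 307713\right) - 5306 = \left(\left(5 + 4 \left(\left(290 - 107\right) \left(55 - 255\right)\right)^{2} + \frac{148^{2}}{3} + \frac{13}{3} \cdot 148 \left(290 - 107\right) \left(55 - 255\right)\right) + 307713\right) - 5306 = \left(\left(5 + 4 \left(183 \left(-200\right)\right)^{2} + \frac{1}{3} \cdot 21904 + \frac{13}{3} \cdot 148 \cdot 183 \left(-200\right)\right) + 307713\right) - 5306 = \left(\left(5 + 4 \left(-36600\right)^{2} + \frac{21904}{3} + \frac{13}{3} \cdot 148 \left(-36600\right)\right) + 307713\right) - 5306 = \left(\left(5 + 4 \cdot 1339560000 + \frac{21904}{3} - 23472800\right) + 307713\right) - 5306 = \left(\left(5 + 5358240000 + \frac{21904}{3} - 23472800\right) + 307713\right) - 5306 = \left(\frac{16004323519}{3} + 307713\right) - 5306 = \frac{16005246658}{3} - 5306 = \frac{16005230740}{3}$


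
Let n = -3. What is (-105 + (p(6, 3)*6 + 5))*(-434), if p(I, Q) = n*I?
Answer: 90272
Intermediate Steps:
p(I, Q) = -3*I
(-105 + (p(6, 3)*6 + 5))*(-434) = (-105 + (-3*6*6 + 5))*(-434) = (-105 + (-18*6 + 5))*(-434) = (-105 + (-108 + 5))*(-434) = (-105 - 103)*(-434) = -208*(-434) = 90272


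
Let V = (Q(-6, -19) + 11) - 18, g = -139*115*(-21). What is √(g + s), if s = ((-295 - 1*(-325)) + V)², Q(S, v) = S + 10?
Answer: √336414 ≈ 580.01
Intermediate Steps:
Q(S, v) = 10 + S
g = 335685 (g = -15985*(-21) = 335685)
V = -3 (V = ((10 - 6) + 11) - 18 = (4 + 11) - 18 = 15 - 18 = -3)
s = 729 (s = ((-295 - 1*(-325)) - 3)² = ((-295 + 325) - 3)² = (30 - 3)² = 27² = 729)
√(g + s) = √(335685 + 729) = √336414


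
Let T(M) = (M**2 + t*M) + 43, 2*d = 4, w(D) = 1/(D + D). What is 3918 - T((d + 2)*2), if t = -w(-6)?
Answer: 11431/3 ≈ 3810.3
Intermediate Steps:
w(D) = 1/(2*D)
d = 2 (d = (1/2)*4 = 2)
t = 1/12 (t = -1/(2*(-6)) = -(-1)/(2*6) = -1*(-1/12) = 1/12 ≈ 0.083333)
T(M) = 43 + M**2 + M/12 (T(M) = (M**2 + M/12) + 43 = 43 + M**2 + M/12)
3918 - T((d + 2)*2) = 3918 - (43 + ((2 + 2)*2)**2 + ((2 + 2)*2)/12) = 3918 - (43 + (4*2)**2 + (4*2)/12) = 3918 - (43 + 8**2 + (1/12)*8) = 3918 - (43 + 64 + 2/3) = 3918 - 1*323/3 = 3918 - 323/3 = 11431/3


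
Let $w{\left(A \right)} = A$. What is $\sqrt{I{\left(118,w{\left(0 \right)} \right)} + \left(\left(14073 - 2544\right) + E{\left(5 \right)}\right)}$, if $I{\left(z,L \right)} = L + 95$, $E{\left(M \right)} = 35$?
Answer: $\sqrt{11659} \approx 107.98$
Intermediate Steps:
$I{\left(z,L \right)} = 95 + L$
$\sqrt{I{\left(118,w{\left(0 \right)} \right)} + \left(\left(14073 - 2544\right) + E{\left(5 \right)}\right)} = \sqrt{\left(95 + 0\right) + \left(\left(14073 - 2544\right) + 35\right)} = \sqrt{95 + \left(11529 + 35\right)} = \sqrt{95 + 11564} = \sqrt{11659}$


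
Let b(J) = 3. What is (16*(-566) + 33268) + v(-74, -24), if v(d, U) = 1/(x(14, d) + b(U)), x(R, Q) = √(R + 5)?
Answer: 242117/10 + √19/10 ≈ 24212.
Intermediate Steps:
x(R, Q) = √(5 + R)
v(d, U) = 1/(3 + √19) (v(d, U) = 1/(√(5 + 14) + 3) = 1/(√19 + 3) = 1/(3 + √19))
(16*(-566) + 33268) + v(-74, -24) = (16*(-566) + 33268) + (-3/10 + √19/10) = (-9056 + 33268) + (-3/10 + √19/10) = 24212 + (-3/10 + √19/10) = 242117/10 + √19/10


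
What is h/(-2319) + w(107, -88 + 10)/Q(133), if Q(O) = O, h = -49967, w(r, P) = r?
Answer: 6893744/308427 ≈ 22.351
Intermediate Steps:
h/(-2319) + w(107, -88 + 10)/Q(133) = -49967/(-2319) + 107/133 = -49967*(-1/2319) + 107*(1/133) = 49967/2319 + 107/133 = 6893744/308427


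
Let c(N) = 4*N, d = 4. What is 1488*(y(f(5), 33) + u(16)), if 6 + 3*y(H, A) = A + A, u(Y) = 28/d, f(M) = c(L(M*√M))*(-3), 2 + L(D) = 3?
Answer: 40176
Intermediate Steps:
L(D) = 1 (L(D) = -2 + 3 = 1)
f(M) = -12 (f(M) = (4*1)*(-3) = 4*(-3) = -12)
u(Y) = 7 (u(Y) = 28/4 = 28*(¼) = 7)
y(H, A) = -2 + 2*A/3 (y(H, A) = -2 + (A + A)/3 = -2 + (2*A)/3 = -2 + 2*A/3)
1488*(y(f(5), 33) + u(16)) = 1488*((-2 + (⅔)*33) + 7) = 1488*((-2 + 22) + 7) = 1488*(20 + 7) = 1488*27 = 40176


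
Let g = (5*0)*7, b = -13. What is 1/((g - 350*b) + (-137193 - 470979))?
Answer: -1/603622 ≈ -1.6567e-6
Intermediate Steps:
g = 0 (g = 0*7 = 0)
1/((g - 350*b) + (-137193 - 470979)) = 1/((0 - 350*(-13)) + (-137193 - 470979)) = 1/((0 + 4550) - 608172) = 1/(4550 - 608172) = 1/(-603622) = -1/603622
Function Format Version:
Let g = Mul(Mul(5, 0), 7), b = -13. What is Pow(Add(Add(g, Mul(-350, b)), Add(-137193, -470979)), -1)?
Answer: Rational(-1, 603622) ≈ -1.6567e-6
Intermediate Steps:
g = 0 (g = Mul(0, 7) = 0)
Pow(Add(Add(g, Mul(-350, b)), Add(-137193, -470979)), -1) = Pow(Add(Add(0, Mul(-350, -13)), Add(-137193, -470979)), -1) = Pow(Add(Add(0, 4550), -608172), -1) = Pow(Add(4550, -608172), -1) = Pow(-603622, -1) = Rational(-1, 603622)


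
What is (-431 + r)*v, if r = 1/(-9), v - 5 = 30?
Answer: -135800/9 ≈ -15089.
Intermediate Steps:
v = 35 (v = 5 + 30 = 35)
r = -1/9 ≈ -0.11111
(-431 + r)*v = (-431 - 1/9)*35 = -3880/9*35 = -135800/9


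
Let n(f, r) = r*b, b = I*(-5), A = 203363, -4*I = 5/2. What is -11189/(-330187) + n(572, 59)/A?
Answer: 18690454681/537182551048 ≈ 0.034793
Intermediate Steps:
I = -5/8 (I = -5/(4*2) = -¼*5/2 = -5/8 ≈ -0.62500)
b = 25/8 (b = -5/8*(-5) = 25/8 ≈ 3.1250)
n(f, r) = 25*r/8 (n(f, r) = r*(25/8) = 25*r/8)
-11189/(-330187) + n(572, 59)/A = -11189/(-330187) + ((25/8)*59)/203363 = -11189*(-1/330187) + (1475/8)*(1/203363) = 11189/330187 + 1475/1626904 = 18690454681/537182551048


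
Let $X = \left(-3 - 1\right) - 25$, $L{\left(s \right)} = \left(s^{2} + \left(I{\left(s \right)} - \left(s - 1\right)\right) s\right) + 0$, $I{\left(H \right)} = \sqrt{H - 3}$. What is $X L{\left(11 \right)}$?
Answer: $-319 - 638 \sqrt{2} \approx -1221.3$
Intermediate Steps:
$I{\left(H \right)} = \sqrt{-3 + H}$
$L{\left(s \right)} = s^{2} + s \left(1 + \sqrt{-3 + s} - s\right)$ ($L{\left(s \right)} = \left(s^{2} + \left(\sqrt{-3 + s} - \left(s - 1\right)\right) s\right) + 0 = \left(s^{2} + \left(\sqrt{-3 + s} - \left(-1 + s\right)\right) s\right) + 0 = \left(s^{2} + \left(1 + \sqrt{-3 + s} - s\right) s\right) + 0 = \left(s^{2} + s \left(1 + \sqrt{-3 + s} - s\right)\right) + 0 = s^{2} + s \left(1 + \sqrt{-3 + s} - s\right)$)
$X = -29$ ($X = -4 - 25 = -29$)
$X L{\left(11 \right)} = - 29 \cdot 11 \left(1 + \sqrt{-3 + 11}\right) = - 29 \cdot 11 \left(1 + \sqrt{8}\right) = - 29 \cdot 11 \left(1 + 2 \sqrt{2}\right) = - 29 \left(11 + 22 \sqrt{2}\right) = -319 - 638 \sqrt{2}$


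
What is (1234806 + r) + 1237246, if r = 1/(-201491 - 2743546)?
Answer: 7280284605923/2945037 ≈ 2.4721e+6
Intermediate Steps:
r = -1/2945037 (r = 1/(-2945037) = -1/2945037 ≈ -3.3955e-7)
(1234806 + r) + 1237246 = (1234806 - 1/2945037) + 1237246 = 3636549357821/2945037 + 1237246 = 7280284605923/2945037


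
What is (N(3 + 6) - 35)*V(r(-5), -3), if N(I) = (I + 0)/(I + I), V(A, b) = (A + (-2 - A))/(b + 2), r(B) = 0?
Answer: -69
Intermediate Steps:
V(A, b) = -2/(2 + b)
N(I) = 1/2 (N(I) = I/((2*I)) = I*(1/(2*I)) = 1/2)
(N(3 + 6) - 35)*V(r(-5), -3) = (1/2 - 35)*(-2/(2 - 3)) = -(-69)/(-1) = -(-69)*(-1) = -69/2*2 = -69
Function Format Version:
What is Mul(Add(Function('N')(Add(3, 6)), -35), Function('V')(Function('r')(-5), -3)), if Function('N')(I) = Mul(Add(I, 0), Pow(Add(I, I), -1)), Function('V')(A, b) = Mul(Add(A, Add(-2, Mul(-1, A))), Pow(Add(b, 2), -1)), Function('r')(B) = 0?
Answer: -69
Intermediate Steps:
Function('V')(A, b) = Mul(-2, Pow(Add(2, b), -1))
Function('N')(I) = Rational(1, 2) (Function('N')(I) = Mul(I, Pow(Mul(2, I), -1)) = Mul(I, Mul(Rational(1, 2), Pow(I, -1))) = Rational(1, 2))
Mul(Add(Function('N')(Add(3, 6)), -35), Function('V')(Function('r')(-5), -3)) = Mul(Add(Rational(1, 2), -35), Mul(-2, Pow(Add(2, -3), -1))) = Mul(Rational(-69, 2), Mul(-2, Pow(-1, -1))) = Mul(Rational(-69, 2), Mul(-2, -1)) = Mul(Rational(-69, 2), 2) = -69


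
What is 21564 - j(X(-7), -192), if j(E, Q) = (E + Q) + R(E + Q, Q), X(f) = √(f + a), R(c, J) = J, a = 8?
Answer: 21947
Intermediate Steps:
X(f) = √(8 + f) (X(f) = √(f + 8) = √(8 + f))
j(E, Q) = E + 2*Q (j(E, Q) = (E + Q) + Q = E + 2*Q)
21564 - j(X(-7), -192) = 21564 - (√(8 - 7) + 2*(-192)) = 21564 - (√1 - 384) = 21564 - (1 - 384) = 21564 - 1*(-383) = 21564 + 383 = 21947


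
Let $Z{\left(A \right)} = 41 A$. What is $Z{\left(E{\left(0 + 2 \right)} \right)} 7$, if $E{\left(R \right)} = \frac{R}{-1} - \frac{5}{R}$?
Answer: $- \frac{2583}{2} \approx -1291.5$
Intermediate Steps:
$E{\left(R \right)} = - R - \frac{5}{R}$ ($E{\left(R \right)} = R \left(-1\right) - \frac{5}{R} = - R - \frac{5}{R}$)
$Z{\left(E{\left(0 + 2 \right)} \right)} 7 = 41 \left(- (0 + 2) - \frac{5}{0 + 2}\right) 7 = 41 \left(\left(-1\right) 2 - \frac{5}{2}\right) 7 = 41 \left(-2 - \frac{5}{2}\right) 7 = 41 \left(- \frac{9}{2}\right) 7 = \left(- \frac{369}{2}\right) 7 = - \frac{2583}{2}$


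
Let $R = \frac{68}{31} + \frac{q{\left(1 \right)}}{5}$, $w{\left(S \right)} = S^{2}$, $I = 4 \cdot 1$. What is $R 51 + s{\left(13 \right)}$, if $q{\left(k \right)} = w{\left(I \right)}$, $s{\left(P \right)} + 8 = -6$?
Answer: $\frac{40466}{155} \approx 261.07$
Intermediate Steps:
$I = 4$
$s{\left(P \right)} = -14$ ($s{\left(P \right)} = -8 - 6 = -14$)
$q{\left(k \right)} = 16$ ($q{\left(k \right)} = 4^{2} = 16$)
$R = \frac{836}{155}$ ($R = \frac{68}{31} + \frac{16}{5} = \frac{836}{155} \approx 5.3935$)
$R 51 + s{\left(13 \right)} = \frac{836}{155} \cdot 51 - 14 = \frac{42636}{155} - 14 = \frac{40466}{155}$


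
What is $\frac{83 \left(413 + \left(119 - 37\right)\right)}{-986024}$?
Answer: $- \frac{41085}{986024} \approx -0.041667$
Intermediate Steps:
$\frac{83 \left(413 + \left(119 - 37\right)\right)}{-986024} = 83 \left(413 + 82\right) \left(- \frac{1}{986024}\right) = 83 \cdot 495 \left(- \frac{1}{986024}\right) = 41085 \left(- \frac{1}{986024}\right) = - \frac{41085}{986024}$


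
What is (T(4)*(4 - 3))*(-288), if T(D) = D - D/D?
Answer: -864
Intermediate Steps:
T(D) = -1 + D (T(D) = D - 1*1 = D - 1 = -1 + D)
(T(4)*(4 - 3))*(-288) = ((-1 + 4)*(4 - 3))*(-288) = (3*1)*(-288) = 3*(-288) = -864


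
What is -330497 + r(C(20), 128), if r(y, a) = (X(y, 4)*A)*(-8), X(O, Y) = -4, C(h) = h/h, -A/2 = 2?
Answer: -330625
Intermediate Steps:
A = -4 (A = -2*2 = -4)
C(h) = 1
r(y, a) = -128 (r(y, a) = -4*(-4)*(-8) = 16*(-8) = -128)
-330497 + r(C(20), 128) = -330497 - 128 = -330625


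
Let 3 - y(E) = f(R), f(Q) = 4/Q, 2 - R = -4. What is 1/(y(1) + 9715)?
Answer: 3/29152 ≈ 0.00010291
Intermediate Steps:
R = 6 (R = 2 - 1*(-4) = 2 + 4 = 6)
y(E) = 7/3 (y(E) = 3 - 4/6 = 3 - 1*2/3 = 3 - 2/3 = 7/3)
1/(y(1) + 9715) = 1/(7/3 + 9715) = 1/(29152/3) = 3/29152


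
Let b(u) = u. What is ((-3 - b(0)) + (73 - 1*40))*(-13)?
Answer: -390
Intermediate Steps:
((-3 - b(0)) + (73 - 1*40))*(-13) = ((-3 - 1*0) + (73 - 1*40))*(-13) = ((-3 + 0) + (73 - 40))*(-13) = (-3 + 33)*(-13) = 30*(-13) = -390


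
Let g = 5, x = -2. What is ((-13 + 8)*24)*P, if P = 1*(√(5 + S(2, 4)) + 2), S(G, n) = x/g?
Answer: -240 - 24*√115 ≈ -497.37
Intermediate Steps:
S(G, n) = -⅖ (S(G, n) = -2/5 = -2*⅕ = -⅖)
P = 2 + √115/5 (P = 1*(√(5 - ⅖) + 2) = 1*(√(23/5) + 2) = 1*(√115/5 + 2) = 1*(2 + √115/5) = 2 + √115/5 ≈ 4.1448)
((-13 + 8)*24)*P = ((-13 + 8)*24)*(2 + √115/5) = (-5*24)*(2 + √115/5) = -120*(2 + √115/5) = -240 - 24*√115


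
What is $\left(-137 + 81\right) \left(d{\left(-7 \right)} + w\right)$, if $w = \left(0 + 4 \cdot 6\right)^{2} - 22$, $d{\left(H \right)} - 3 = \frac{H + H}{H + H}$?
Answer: $-31248$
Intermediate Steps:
$d{\left(H \right)} = 4$ ($d{\left(H \right)} = 3 + \frac{H + H}{H + H} = 3 + \frac{2 H}{2 H} = 3 + 2 H \frac{1}{2 H} = 3 + 1 = 4$)
$w = 554$ ($w = \left(0 + 24\right)^{2} - 22 = 24^{2} - 22 = 576 - 22 = 554$)
$\left(-137 + 81\right) \left(d{\left(-7 \right)} + w\right) = \left(-137 + 81\right) \left(4 + 554\right) = \left(-56\right) 558 = -31248$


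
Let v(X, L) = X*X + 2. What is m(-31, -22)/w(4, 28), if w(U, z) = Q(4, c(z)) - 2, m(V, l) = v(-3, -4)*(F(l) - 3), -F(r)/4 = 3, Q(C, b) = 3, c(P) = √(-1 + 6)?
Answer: -165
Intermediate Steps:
c(P) = √5
v(X, L) = 2 + X² (v(X, L) = X² + 2 = 2 + X²)
F(r) = -12 (F(r) = -4*3 = -12)
m(V, l) = -165 (m(V, l) = (2 + (-3)²)*(-12 - 3) = (2 + 9)*(-15) = 11*(-15) = -165)
w(U, z) = 1 (w(U, z) = 3 - 2 = 1)
m(-31, -22)/w(4, 28) = -165/1 = -165*1 = -165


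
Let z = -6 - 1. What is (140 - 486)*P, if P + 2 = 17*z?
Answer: 41866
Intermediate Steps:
z = -7
P = -121 (P = -2 + 17*(-7) = -2 - 119 = -121)
(140 - 486)*P = (140 - 486)*(-121) = -346*(-121) = 41866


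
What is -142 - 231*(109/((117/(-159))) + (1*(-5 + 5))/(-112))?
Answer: 442983/13 ≈ 34076.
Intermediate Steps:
-142 - 231*(109/((117/(-159))) + (1*(-5 + 5))/(-112)) = -142 - 231*(109/((117*(-1/159))) + (1*0)*(-1/112)) = -142 - 231*(109/(-39/53) + 0*(-1/112)) = -142 - 231*(109*(-53/39) + 0) = -142 - 231*(-5777/39 + 0) = -142 - 231*(-5777/39) = -142 + 444829/13 = 442983/13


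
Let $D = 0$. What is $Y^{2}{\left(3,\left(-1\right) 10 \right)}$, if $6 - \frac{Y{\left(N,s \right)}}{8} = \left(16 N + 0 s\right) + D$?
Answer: $112896$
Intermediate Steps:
$Y{\left(N,s \right)} = 48 - 128 N$ ($Y{\left(N,s \right)} = 48 - 8 \left(\left(16 N + 0 s\right) + 0\right) = 48 - 8 \left(\left(16 N + 0\right) + 0\right) = 48 - 8 \left(16 N + 0\right) = 48 - 8 \cdot 16 N = 48 - 128 N$)
$Y^{2}{\left(3,\left(-1\right) 10 \right)} = \left(48 - 384\right)^{2} = \left(-336\right)^{2} = 112896$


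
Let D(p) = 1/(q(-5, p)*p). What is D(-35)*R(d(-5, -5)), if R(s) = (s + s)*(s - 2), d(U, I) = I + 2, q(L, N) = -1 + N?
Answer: 1/42 ≈ 0.023810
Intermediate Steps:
d(U, I) = 2 + I
D(p) = 1/(p*(-1 + p)) (D(p) = 1/((-1 + p)*p) = 1/(p*(-1 + p)))
R(s) = 2*s*(-2 + s) (R(s) = (2*s)*(-2 + s) = 2*s*(-2 + s))
D(-35)*R(d(-5, -5)) = (1/((-35)*(-1 - 35)))*(2*(2 - 5)*(-2 + (2 - 5))) = (-1/35/(-36))*(2*(-3)*(-2 - 3)) = (-1/35*(-1/36))*(2*(-3)*(-5)) = (1/1260)*30 = 1/42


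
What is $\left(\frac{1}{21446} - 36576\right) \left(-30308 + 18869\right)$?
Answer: $\frac{8972853349905}{21446} \approx 4.1839 \cdot 10^{8}$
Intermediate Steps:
$\left(\frac{1}{21446} - 36576\right) \left(-30308 + 18869\right) = \left(\frac{1}{21446} - 36576\right) \left(-11439\right) = \left(- \frac{784408895}{21446}\right) \left(-11439\right) = \frac{8972853349905}{21446}$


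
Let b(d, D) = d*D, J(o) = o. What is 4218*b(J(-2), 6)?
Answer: -50616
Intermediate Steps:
b(d, D) = D*d
4218*b(J(-2), 6) = 4218*(6*(-2)) = 4218*(-12) = -50616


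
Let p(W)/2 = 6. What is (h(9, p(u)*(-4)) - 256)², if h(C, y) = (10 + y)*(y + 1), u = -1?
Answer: 2340900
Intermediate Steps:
p(W) = 12 (p(W) = 2*6 = 12)
h(C, y) = (1 + y)*(10 + y) (h(C, y) = (10 + y)*(1 + y) = (1 + y)*(10 + y))
(h(9, p(u)*(-4)) - 256)² = ((10 + (12*(-4))² + 11*(12*(-4))) - 256)² = ((10 + (-48)² + 11*(-48)) - 256)² = ((10 + 2304 - 528) - 256)² = (1786 - 256)² = 1530² = 2340900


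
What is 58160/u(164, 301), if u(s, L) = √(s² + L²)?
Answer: 58160*√117497/117497 ≈ 169.67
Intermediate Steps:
u(s, L) = √(L² + s²)
58160/u(164, 301) = 58160/(√(301² + 164²)) = 58160/(√(90601 + 26896)) = 58160/(√117497) = 58160*(√117497/117497) = 58160*√117497/117497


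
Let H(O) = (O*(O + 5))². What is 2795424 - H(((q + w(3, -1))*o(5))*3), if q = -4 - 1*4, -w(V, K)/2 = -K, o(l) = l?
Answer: -470267076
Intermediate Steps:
w(V, K) = 2*K (w(V, K) = -(-2)*K = 2*K)
q = -8 (q = -4 - 4 = -8)
H(O) = O²*(5 + O)² (H(O) = (O*(5 + O))² = O²*(5 + O)²)
2795424 - H(((q + w(3, -1))*o(5))*3) = 2795424 - (((-8 + 2*(-1))*5)*3)²*(5 + ((-8 + 2*(-1))*5)*3)² = 2795424 - (((-8 - 2)*5)*3)²*(5 + ((-8 - 2)*5)*3)² = 2795424 - (-10*5*3)²*(5 - 10*5*3)² = 2795424 - (-50*3)²*(5 - 50*3)² = 2795424 - (-150)²*(5 - 150)² = 2795424 - 22500*(-145)² = 2795424 - 22500*21025 = 2795424 - 1*473062500 = 2795424 - 473062500 = -470267076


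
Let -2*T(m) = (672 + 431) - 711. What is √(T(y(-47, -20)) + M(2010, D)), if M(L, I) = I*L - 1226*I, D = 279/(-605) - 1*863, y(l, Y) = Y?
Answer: 14*I*√10450905/55 ≈ 822.89*I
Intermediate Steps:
D = -522394/605 (D = 279*(-1/605) - 863 = -279/605 - 863 = -522394/605 ≈ -863.46)
T(m) = -196 (T(m) = -((672 + 431) - 711)/2 = -(1103 - 711)/2 = -½*392 = -196)
M(L, I) = -1226*I + I*L
√(T(y(-47, -20)) + M(2010, D)) = √(-196 - 522394*(-1226 + 2010)/605) = √(-196 - 522394/605*784) = √(-196 - 409556896/605) = √(-409675476/605) = 14*I*√10450905/55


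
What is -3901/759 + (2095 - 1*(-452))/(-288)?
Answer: -339629/24288 ≈ -13.983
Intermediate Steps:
-3901/759 + (2095 - 1*(-452))/(-288) = -3901*1/759 + (2095 + 452)*(-1/288) = -3901/759 + 2547*(-1/288) = -3901/759 - 283/32 = -339629/24288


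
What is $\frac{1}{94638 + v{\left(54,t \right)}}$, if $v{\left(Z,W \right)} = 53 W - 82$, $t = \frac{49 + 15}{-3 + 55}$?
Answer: $\frac{13}{1230076} \approx 1.0568 \cdot 10^{-5}$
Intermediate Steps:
$t = \frac{16}{13}$ ($t = \frac{64}{52} = 64 \cdot \frac{1}{52} = \frac{16}{13} \approx 1.2308$)
$v{\left(Z,W \right)} = -82 + 53 W$
$\frac{1}{94638 + v{\left(54,t \right)}} = \frac{1}{94638 + \left(-82 + 53 \cdot \frac{16}{13}\right)} = \frac{1}{94638 + \left(-82 + \frac{848}{13}\right)} = \frac{1}{94638 - \frac{218}{13}} = \frac{1}{\frac{1230076}{13}} = \frac{13}{1230076}$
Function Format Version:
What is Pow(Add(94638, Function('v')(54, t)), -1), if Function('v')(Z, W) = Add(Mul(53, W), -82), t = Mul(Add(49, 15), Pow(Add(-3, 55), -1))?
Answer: Rational(13, 1230076) ≈ 1.0568e-5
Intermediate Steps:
t = Rational(16, 13) (t = Mul(64, Pow(52, -1)) = Mul(64, Rational(1, 52)) = Rational(16, 13) ≈ 1.2308)
Function('v')(Z, W) = Add(-82, Mul(53, W))
Pow(Add(94638, Function('v')(54, t)), -1) = Pow(Add(94638, Add(-82, Mul(53, Rational(16, 13)))), -1) = Pow(Add(94638, Add(-82, Rational(848, 13))), -1) = Pow(Add(94638, Rational(-218, 13)), -1) = Pow(Rational(1230076, 13), -1) = Rational(13, 1230076)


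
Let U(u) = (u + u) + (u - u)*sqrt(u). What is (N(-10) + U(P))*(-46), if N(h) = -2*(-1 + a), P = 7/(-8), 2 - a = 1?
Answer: 161/2 ≈ 80.500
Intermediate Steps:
a = 1 (a = 2 - 1*1 = 2 - 1 = 1)
P = -7/8 (P = 7*(-1/8) = -7/8 ≈ -0.87500)
N(h) = 0 (N(h) = -2*(-1 + 1) = -2*0 = 0)
U(u) = 2*u (U(u) = 2*u + 0*sqrt(u) = 2*u + 0 = 2*u)
(N(-10) + U(P))*(-46) = (0 + 2*(-7/8))*(-46) = (0 - 7/4)*(-46) = -7/4*(-46) = 161/2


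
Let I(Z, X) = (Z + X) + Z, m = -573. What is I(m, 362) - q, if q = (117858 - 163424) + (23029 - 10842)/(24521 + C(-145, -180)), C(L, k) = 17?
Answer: 1098848529/24538 ≈ 44782.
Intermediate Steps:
I(Z, X) = X + 2*Z (I(Z, X) = (X + Z) + Z = X + 2*Z)
q = -1118086321/24538 (q = (117858 - 163424) + (23029 - 10842)/(24521 + 17) = -45566 + 12187/24538 = -1118086321/24538 ≈ -45566.)
I(m, 362) - q = (362 + 2*(-573)) - 1*(-1118086321/24538) = (362 - 1146) + 1118086321/24538 = -784 + 1118086321/24538 = 1098848529/24538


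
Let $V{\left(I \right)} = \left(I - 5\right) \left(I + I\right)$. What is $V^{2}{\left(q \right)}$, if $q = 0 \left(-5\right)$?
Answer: $0$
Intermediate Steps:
$q = 0$
$V{\left(I \right)} = 2 I \left(-5 + I\right)$ ($V{\left(I \right)} = \left(-5 + I\right) 2 I = 2 I \left(-5 + I\right)$)
$V^{2}{\left(q \right)} = \left(2 \cdot 0 \left(-5 + 0\right)\right)^{2} = \left(2 \cdot 0 \left(-5\right)\right)^{2} = 0^{2} = 0$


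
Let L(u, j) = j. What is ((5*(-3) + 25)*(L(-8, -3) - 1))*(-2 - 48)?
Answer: 2000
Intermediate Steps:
((5*(-3) + 25)*(L(-8, -3) - 1))*(-2 - 48) = ((5*(-3) + 25)*(-3 - 1))*(-2 - 48) = ((-15 + 25)*(-4))*(-50) = (10*(-4))*(-50) = -40*(-50) = 2000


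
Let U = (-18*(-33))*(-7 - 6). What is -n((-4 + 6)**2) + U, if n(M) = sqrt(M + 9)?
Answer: -7722 - sqrt(13) ≈ -7725.6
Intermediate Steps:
n(M) = sqrt(9 + M)
U = -7722 (U = 594*(-13) = -7722)
-n((-4 + 6)**2) + U = -sqrt(9 + (-4 + 6)**2) - 7722 = -sqrt(9 + 2**2) - 7722 = -sqrt(9 + 4) - 7722 = -sqrt(13) - 7722 = -7722 - sqrt(13)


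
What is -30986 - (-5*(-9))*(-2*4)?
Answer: -30626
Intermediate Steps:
-30986 - (-5*(-9))*(-2*4) = -30986 - 45*(-8) = -30986 - 1*(-360) = -30986 + 360 = -30626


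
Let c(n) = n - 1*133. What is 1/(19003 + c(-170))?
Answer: 1/18700 ≈ 5.3476e-5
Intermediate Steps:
c(n) = -133 + n (c(n) = n - 133 = -133 + n)
1/(19003 + c(-170)) = 1/(19003 + (-133 - 170)) = 1/(19003 - 303) = 1/18700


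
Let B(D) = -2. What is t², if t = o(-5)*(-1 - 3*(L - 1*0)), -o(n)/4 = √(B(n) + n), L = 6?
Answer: -40432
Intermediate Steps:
o(n) = -4*√(-2 + n)
t = 76*I*√7 (t = (-4*√(-2 - 5))*(-1 - 3*(6 - 1*0)) = (-4*I*√7)*(-1 - 3*(6 + 0)) = (-4*I*√7)*(-1 - 3*6) = (-4*I*√7)*(-1 - 18) = -4*I*√7*(-19) = 76*I*√7 ≈ 201.08*I)
t² = (76*I*√7)² = -40432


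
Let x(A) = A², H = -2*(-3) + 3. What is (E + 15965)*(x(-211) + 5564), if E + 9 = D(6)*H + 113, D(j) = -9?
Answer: 800758980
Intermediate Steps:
H = 9 (H = 6 + 3 = 9)
E = 23 (E = -9 + (-9*9 + 113) = -9 + (-81 + 113) = -9 + 32 = 23)
(E + 15965)*(x(-211) + 5564) = (23 + 15965)*((-211)² + 5564) = 15988*(44521 + 5564) = 15988*50085 = 800758980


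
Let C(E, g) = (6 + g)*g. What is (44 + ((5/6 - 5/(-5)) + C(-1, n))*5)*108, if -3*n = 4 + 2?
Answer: 1422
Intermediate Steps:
n = -2 (n = -(4 + 2)/3 = -⅓*6 = -2)
C(E, g) = g*(6 + g)
(44 + ((5/6 - 5/(-5)) + C(-1, n))*5)*108 = (44 + ((5/6 - 5/(-5)) - 2*(6 - 2))*5)*108 = (44 + ((5*(⅙) - 5*(-⅕)) - 2*4)*5)*108 = (44 + ((⅚ + 1) - 8)*5)*108 = (44 + (11/6 - 8)*5)*108 = (44 - 37/6*5)*108 = (44 - 185/6)*108 = (79/6)*108 = 1422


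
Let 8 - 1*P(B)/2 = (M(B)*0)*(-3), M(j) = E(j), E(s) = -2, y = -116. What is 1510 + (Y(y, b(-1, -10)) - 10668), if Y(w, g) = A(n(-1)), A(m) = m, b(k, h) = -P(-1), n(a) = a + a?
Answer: -9160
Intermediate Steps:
M(j) = -2
P(B) = 16 (P(B) = 16 - 2*(-2*0)*(-3) = 16 - 0*(-3) = 16 - 2*0 = 16 + 0 = 16)
n(a) = 2*a
b(k, h) = -16 (b(k, h) = -1*16 = -16)
Y(w, g) = -2 (Y(w, g) = 2*(-1) = -2)
1510 + (Y(y, b(-1, -10)) - 10668) = 1510 + (-2 - 10668) = 1510 - 10670 = -9160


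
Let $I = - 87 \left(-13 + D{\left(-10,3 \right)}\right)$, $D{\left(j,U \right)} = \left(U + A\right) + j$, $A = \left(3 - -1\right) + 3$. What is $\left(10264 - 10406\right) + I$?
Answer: $989$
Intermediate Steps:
$A = 7$ ($A = \left(3 + 1\right) + 3 = 4 + 3 = 7$)
$D{\left(j,U \right)} = 7 + U + j$ ($D{\left(j,U \right)} = \left(U + 7\right) + j = \left(7 + U\right) + j = 7 + U + j$)
$I = 1131$ ($I = - 87 \left(-13 + \left(7 + 3 - 10\right)\right) = - 87 \left(-13 + 0\right) = \left(-87\right) \left(-13\right) = 1131$)
$\left(10264 - 10406\right) + I = \left(10264 - 10406\right) + 1131 = -142 + 1131 = 989$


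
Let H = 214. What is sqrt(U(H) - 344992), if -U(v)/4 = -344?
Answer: 8*I*sqrt(5369) ≈ 586.19*I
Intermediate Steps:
U(v) = 1376 (U(v) = -4*(-344) = 1376)
sqrt(U(H) - 344992) = sqrt(1376 - 344992) = sqrt(-343616) = 8*I*sqrt(5369)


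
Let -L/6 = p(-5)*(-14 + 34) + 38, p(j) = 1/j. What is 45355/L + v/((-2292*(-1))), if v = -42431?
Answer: -782011/3247 ≈ -240.84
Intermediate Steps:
L = -204 (L = -6*((-14 + 34)/(-5) + 38) = -6*(-⅕*20 + 38) = -6*(-4 + 38) = -6*34 = -204)
45355/L + v/((-2292*(-1))) = 45355/(-204) - 42431/((-2292*(-1))) = 45355*(-1/204) - 42431/2292 = -45355/204 - 42431*1/2292 = -45355/204 - 42431/2292 = -782011/3247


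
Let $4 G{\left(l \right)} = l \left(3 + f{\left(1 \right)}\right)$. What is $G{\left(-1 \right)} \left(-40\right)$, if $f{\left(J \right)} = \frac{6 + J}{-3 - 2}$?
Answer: $16$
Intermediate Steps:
$f{\left(J \right)} = - \frac{6}{5} - \frac{J}{5}$ ($f{\left(J \right)} = \frac{6 + J}{-5} = \left(6 + J\right) \left(- \frac{1}{5}\right) = - \frac{6}{5} - \frac{J}{5}$)
$G{\left(l \right)} = \frac{2 l}{5}$ ($G{\left(l \right)} = \frac{l \left(3 - \frac{7}{5}\right)}{4} = \frac{l \frac{8}{5}}{4} = \frac{\frac{8}{5} l}{4} = \frac{2 l}{5}$)
$G{\left(-1 \right)} \left(-40\right) = \frac{2}{5} \left(-1\right) \left(-40\right) = \left(- \frac{2}{5}\right) \left(-40\right) = 16$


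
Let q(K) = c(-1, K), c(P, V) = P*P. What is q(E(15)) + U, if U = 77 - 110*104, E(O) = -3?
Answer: -11362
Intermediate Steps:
c(P, V) = P²
q(K) = 1 (q(K) = (-1)² = 1)
U = -11363 (U = 77 - 11440 = -11363)
q(E(15)) + U = 1 - 11363 = -11362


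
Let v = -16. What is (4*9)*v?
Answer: -576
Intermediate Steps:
(4*9)*v = (4*9)*(-16) = 36*(-16) = -576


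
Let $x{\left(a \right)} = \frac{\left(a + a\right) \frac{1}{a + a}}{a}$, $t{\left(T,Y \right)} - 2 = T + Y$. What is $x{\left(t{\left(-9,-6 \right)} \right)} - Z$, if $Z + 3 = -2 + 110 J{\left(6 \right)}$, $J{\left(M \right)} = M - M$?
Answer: $\frac{64}{13} \approx 4.9231$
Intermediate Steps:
$t{\left(T,Y \right)} = 2 + T + Y$ ($t{\left(T,Y \right)} = 2 + \left(T + Y\right) = 2 + T + Y$)
$J{\left(M \right)} = 0$
$x{\left(a \right)} = \frac{1}{a}$ ($x{\left(a \right)} = \frac{2 a \frac{1}{2 a}}{a} = 1 \frac{1}{a} = \frac{1}{a}$)
$Z = -5$ ($Z = -3 + \left(-2 + 110 \cdot 0\right) = -3 + \left(-2 + 0\right) = -3 - 2 = -5$)
$x{\left(t{\left(-9,-6 \right)} \right)} - Z = \frac{1}{2 - 9 - 6} - -5 = \frac{1}{-13} + 5 = - \frac{1}{13} + 5 = \frac{64}{13}$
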